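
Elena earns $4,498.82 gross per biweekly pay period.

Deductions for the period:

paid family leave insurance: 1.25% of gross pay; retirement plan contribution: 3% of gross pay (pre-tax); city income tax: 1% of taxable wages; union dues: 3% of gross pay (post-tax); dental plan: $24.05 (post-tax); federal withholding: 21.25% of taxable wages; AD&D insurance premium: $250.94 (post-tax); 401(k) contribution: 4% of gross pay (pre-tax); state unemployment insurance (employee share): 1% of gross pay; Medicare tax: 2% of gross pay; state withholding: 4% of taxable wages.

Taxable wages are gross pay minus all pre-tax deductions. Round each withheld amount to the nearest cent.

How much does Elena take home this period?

$2,484.47

401(k) contribution: $4,498.82 × 0.04 = $179.95
Retirement plan contribution: $4,498.82 × 0.03 = $134.96
Pre-tax total = $179.95 + $134.96 = $314.91
Taxable wages = $4,498.82 − $314.91 = $4,183.91
State withholding: $4,183.91 × 0.04 = $167.36
Federal withholding: $4,183.91 × 0.2125 = $889.08
City income tax: $4,183.91 × 0.01 = $41.84
Medicare tax: $4,498.82 × 0.02 = $89.98
State unemployment insurance (employee share): $4,498.82 × 0.01 = $44.99
Paid family leave insurance: $4,498.82 × 0.0125 = $56.24
Union dues: $4,498.82 × 0.03 = $134.96
Dental plan: $24.05
AD&D insurance premium: $250.94
Total deductions = $179.95 + $134.96 + $167.36 + $889.08 + $41.84 + $89.98 + $44.99 + $56.24 + $134.96 + $24.05 + $250.94 = $2,014.35
Net pay = $4,498.82 − $2,014.35 = $2,484.47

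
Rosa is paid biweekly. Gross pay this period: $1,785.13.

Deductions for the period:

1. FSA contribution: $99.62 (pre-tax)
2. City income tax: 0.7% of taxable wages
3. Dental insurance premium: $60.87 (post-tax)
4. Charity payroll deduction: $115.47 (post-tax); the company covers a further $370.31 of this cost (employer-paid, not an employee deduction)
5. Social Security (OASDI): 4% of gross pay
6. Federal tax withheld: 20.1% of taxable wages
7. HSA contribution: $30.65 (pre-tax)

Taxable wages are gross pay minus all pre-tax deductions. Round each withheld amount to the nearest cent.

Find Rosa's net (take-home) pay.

$1,062.90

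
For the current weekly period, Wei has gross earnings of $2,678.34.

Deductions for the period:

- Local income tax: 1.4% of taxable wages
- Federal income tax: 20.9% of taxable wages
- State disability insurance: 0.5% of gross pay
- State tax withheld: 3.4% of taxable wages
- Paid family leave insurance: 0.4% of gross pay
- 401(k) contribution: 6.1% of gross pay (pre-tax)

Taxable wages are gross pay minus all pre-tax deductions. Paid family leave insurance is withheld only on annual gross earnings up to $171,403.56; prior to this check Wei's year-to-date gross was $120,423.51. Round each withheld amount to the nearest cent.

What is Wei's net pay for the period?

$1,844.51

401(k) contribution: $2,678.34 × 0.061 = $163.38
Taxable wages = $2,678.34 − $163.38 = $2,514.96
Federal income tax: $2,514.96 × 0.209 = $525.63
State tax withheld: $2,514.96 × 0.034 = $85.51
Local income tax: $2,514.96 × 0.014 = $35.21
Paid family leave insurance: cap not yet reached, full $2,678.34 is subject → $2,678.34 × 0.004 = $10.71
State disability insurance: $2,678.34 × 0.005 = $13.39
Total deductions = $163.38 + $525.63 + $85.51 + $35.21 + $10.71 + $13.39 = $833.83
Net pay = $2,678.34 − $833.83 = $1,844.51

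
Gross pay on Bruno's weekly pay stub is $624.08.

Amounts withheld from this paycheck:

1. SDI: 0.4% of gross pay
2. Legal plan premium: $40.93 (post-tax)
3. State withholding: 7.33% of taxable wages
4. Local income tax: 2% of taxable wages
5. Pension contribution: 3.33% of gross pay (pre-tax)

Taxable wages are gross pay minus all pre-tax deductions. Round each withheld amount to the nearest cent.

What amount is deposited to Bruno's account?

Pension contribution: $624.08 × 0.0333 = $20.78
Taxable wages = $624.08 − $20.78 = $603.30
Local income tax: $603.30 × 0.02 = $12.07
State withholding: $603.30 × 0.0733 = $44.22
SDI: $624.08 × 0.004 = $2.50
Legal plan premium: $40.93
Total deductions = $20.78 + $12.07 + $44.22 + $2.50 + $40.93 = $120.50
Net pay = $624.08 − $120.50 = $503.58

$503.58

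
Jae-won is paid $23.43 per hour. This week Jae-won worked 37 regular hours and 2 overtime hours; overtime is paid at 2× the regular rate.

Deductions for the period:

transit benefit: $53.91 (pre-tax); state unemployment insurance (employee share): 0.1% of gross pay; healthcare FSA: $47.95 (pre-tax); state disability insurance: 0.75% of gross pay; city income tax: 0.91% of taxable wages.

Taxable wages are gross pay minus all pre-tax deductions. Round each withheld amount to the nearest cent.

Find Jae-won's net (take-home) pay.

$842.80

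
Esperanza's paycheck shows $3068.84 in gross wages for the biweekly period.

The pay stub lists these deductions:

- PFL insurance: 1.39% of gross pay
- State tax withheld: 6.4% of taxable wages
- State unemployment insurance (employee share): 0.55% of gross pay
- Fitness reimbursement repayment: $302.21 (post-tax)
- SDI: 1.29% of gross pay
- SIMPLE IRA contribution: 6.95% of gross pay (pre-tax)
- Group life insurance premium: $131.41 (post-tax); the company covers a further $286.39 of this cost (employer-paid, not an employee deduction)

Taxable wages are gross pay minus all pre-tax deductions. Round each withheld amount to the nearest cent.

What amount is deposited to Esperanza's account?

$2140.05

SIMPLE IRA contribution: $3068.84 × 0.0695 = $213.28
Taxable wages = $3068.84 − $213.28 = $2855.56
State tax withheld: $2855.56 × 0.064 = $182.76
PFL insurance: $3068.84 × 0.0139 = $42.66
State unemployment insurance (employee share): $3068.84 × 0.0055 = $16.88
SDI: $3068.84 × 0.0129 = $39.59
Group life insurance premium: $131.41
Fitness reimbursement repayment: $302.21
(Employer's $286.39 toward group life insurance premium is not withheld from the employee.)
Total deductions = $213.28 + $182.76 + $42.66 + $16.88 + $39.59 + $131.41 + $302.21 = $928.79
Net pay = $3068.84 − $928.79 = $2140.05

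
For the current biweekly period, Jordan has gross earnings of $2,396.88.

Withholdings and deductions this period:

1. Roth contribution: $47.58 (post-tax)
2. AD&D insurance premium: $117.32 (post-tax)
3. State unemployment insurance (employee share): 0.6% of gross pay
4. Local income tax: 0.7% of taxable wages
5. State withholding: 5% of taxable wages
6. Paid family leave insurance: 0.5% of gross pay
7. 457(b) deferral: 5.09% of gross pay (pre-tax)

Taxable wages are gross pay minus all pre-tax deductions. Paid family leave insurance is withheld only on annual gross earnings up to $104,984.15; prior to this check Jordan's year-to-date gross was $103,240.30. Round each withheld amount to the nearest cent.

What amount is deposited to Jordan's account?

457(b) deferral: $2,396.88 × 0.0509 = $122.00
Taxable wages = $2,396.88 − $122.00 = $2,274.88
State withholding: $2,274.88 × 0.05 = $113.74
Local income tax: $2,274.88 × 0.007 = $15.92
Paid family leave insurance: only $104,984.15 − $103,240.30 = $1,743.85 of this check is subject → $1,743.85 × 0.005 = $8.72
State unemployment insurance (employee share): $2,396.88 × 0.006 = $14.38
Roth contribution: $47.58
AD&D insurance premium: $117.32
Total deductions = $122.00 + $113.74 + $15.92 + $8.72 + $14.38 + $47.58 + $117.32 = $439.66
Net pay = $2,396.88 − $439.66 = $1,957.22

$1,957.22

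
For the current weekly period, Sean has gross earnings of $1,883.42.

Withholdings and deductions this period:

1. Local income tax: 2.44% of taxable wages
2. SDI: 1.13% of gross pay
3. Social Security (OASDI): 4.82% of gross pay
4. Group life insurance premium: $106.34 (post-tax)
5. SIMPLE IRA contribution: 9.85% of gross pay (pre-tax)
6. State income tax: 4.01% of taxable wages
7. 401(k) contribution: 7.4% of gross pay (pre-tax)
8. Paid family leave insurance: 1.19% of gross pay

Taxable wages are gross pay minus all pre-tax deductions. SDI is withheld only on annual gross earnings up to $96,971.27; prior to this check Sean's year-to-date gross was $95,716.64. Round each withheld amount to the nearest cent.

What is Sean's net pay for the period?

401(k) contribution: $1,883.42 × 0.074 = $139.37
SIMPLE IRA contribution: $1,883.42 × 0.0985 = $185.52
Pre-tax total = $139.37 + $185.52 = $324.89
Taxable wages = $1,883.42 − $324.89 = $1,558.53
Local income tax: $1,558.53 × 0.0244 = $38.03
State income tax: $1,558.53 × 0.0401 = $62.50
SDI: only $96,971.27 − $95,716.64 = $1,254.63 of this check is subject → $1,254.63 × 0.0113 = $14.18
Paid family leave insurance: $1,883.42 × 0.0119 = $22.41
Social Security (OASDI): $1,883.42 × 0.0482 = $90.78
Group life insurance premium: $106.34
Total deductions = $139.37 + $185.52 + $38.03 + $62.50 + $14.18 + $22.41 + $90.78 + $106.34 = $659.13
Net pay = $1,883.42 − $659.13 = $1,224.29

$1,224.29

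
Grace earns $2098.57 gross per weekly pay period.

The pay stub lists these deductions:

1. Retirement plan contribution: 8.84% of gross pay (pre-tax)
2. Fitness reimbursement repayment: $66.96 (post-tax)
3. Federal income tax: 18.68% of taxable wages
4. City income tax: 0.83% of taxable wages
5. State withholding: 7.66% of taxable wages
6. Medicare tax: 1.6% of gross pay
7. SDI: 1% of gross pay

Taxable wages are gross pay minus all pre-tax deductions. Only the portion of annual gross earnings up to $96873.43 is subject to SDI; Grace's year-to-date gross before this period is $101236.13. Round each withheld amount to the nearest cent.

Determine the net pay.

$1292.74

Retirement plan contribution: $2098.57 × 0.0884 = $185.51
Taxable wages = $2098.57 − $185.51 = $1913.06
Federal income tax: $1913.06 × 0.1868 = $357.36
City income tax: $1913.06 × 0.0083 = $15.88
State withholding: $1913.06 × 0.0766 = $146.54
SDI: annual cap $96873.43 already reached (YTD $101236.13), so $0.00
Medicare tax: $2098.57 × 0.016 = $33.58
Fitness reimbursement repayment: $66.96
Total deductions = $185.51 + $357.36 + $15.88 + $146.54 + $0.00 + $33.58 + $66.96 = $805.83
Net pay = $2098.57 − $805.83 = $1292.74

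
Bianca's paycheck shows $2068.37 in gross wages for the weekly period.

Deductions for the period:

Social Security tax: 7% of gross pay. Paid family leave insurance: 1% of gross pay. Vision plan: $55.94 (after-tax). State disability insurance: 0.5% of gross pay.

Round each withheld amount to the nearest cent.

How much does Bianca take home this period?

State disability insurance: $2068.37 × 0.005 = $10.34
Social Security tax: $2068.37 × 0.07 = $144.79
Paid family leave insurance: $2068.37 × 0.01 = $20.68
Vision plan: $55.94
Total deductions = $10.34 + $144.79 + $20.68 + $55.94 = $231.75
Net pay = $2068.37 − $231.75 = $1836.62

$1836.62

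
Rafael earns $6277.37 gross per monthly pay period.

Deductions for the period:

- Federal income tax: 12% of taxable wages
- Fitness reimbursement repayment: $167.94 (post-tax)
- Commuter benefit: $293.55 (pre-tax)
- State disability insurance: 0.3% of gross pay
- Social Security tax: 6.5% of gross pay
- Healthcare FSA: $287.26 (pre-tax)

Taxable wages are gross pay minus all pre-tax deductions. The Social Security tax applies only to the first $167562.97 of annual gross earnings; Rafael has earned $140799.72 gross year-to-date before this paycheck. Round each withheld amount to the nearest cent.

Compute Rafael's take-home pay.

Commuter benefit: $293.55
Healthcare FSA: $287.26
Pre-tax total = $293.55 + $287.26 = $580.81
Taxable wages = $6277.37 − $580.81 = $5696.56
Federal income tax: $5696.56 × 0.12 = $683.59
State disability insurance: $6277.37 × 0.003 = $18.83
Social Security tax: cap not yet reached, full $6277.37 is subject → $6277.37 × 0.065 = $408.03
Fitness reimbursement repayment: $167.94
Total deductions = $293.55 + $287.26 + $683.59 + $18.83 + $408.03 + $167.94 = $1859.20
Net pay = $6277.37 − $1859.20 = $4418.17

$4418.17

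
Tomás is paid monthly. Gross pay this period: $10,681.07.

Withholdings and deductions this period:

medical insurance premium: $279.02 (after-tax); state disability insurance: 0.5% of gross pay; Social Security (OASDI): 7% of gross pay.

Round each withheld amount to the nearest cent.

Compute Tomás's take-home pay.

Social Security (OASDI): $10,681.07 × 0.07 = $747.67
State disability insurance: $10,681.07 × 0.005 = $53.41
Medical insurance premium: $279.02
Total deductions = $747.67 + $53.41 + $279.02 = $1,080.10
Net pay = $10,681.07 − $1,080.10 = $9,600.97

$9,600.97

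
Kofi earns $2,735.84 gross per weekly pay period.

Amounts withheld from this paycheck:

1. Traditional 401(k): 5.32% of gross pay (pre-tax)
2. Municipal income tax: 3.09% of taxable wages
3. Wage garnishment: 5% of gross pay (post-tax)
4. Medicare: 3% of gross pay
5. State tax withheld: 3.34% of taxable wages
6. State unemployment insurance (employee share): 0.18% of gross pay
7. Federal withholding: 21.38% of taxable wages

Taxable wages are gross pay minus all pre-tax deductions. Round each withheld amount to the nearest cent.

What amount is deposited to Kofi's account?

$1,646.14

Traditional 401(k): $2,735.84 × 0.0532 = $145.55
Taxable wages = $2,735.84 − $145.55 = $2,590.29
State tax withheld: $2,590.29 × 0.0334 = $86.52
Federal withholding: $2,590.29 × 0.2138 = $553.80
Municipal income tax: $2,590.29 × 0.0309 = $80.04
State unemployment insurance (employee share): $2,735.84 × 0.0018 = $4.92
Medicare: $2,735.84 × 0.03 = $82.08
Wage garnishment: $2,735.84 × 0.05 = $136.79
Total deductions = $145.55 + $86.52 + $553.80 + $80.04 + $4.92 + $82.08 + $136.79 = $1,089.70
Net pay = $2,735.84 − $1,089.70 = $1,646.14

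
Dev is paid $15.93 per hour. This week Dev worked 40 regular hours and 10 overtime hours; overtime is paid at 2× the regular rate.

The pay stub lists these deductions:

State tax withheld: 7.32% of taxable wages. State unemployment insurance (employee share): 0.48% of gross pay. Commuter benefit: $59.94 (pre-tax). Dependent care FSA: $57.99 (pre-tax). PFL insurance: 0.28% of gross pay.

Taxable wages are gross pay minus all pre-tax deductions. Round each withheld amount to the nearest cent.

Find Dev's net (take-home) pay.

Regular pay: 40 × $15.93 = $637.20
Overtime pay: 10 × $15.93 × 2 = $318.60
Gross pay = $637.20 + $318.60 = $955.80
Commuter benefit: $59.94
Dependent care FSA: $57.99
Pre-tax total = $59.94 + $57.99 = $117.93
Taxable wages = $955.80 − $117.93 = $837.87
State tax withheld: $837.87 × 0.0732 = $61.33
PFL insurance: $955.80 × 0.0028 = $2.68
State unemployment insurance (employee share): $955.80 × 0.0048 = $4.59
Total deductions = $59.94 + $57.99 + $61.33 + $2.68 + $4.59 = $186.53
Net pay = $955.80 − $186.53 = $769.27

$769.27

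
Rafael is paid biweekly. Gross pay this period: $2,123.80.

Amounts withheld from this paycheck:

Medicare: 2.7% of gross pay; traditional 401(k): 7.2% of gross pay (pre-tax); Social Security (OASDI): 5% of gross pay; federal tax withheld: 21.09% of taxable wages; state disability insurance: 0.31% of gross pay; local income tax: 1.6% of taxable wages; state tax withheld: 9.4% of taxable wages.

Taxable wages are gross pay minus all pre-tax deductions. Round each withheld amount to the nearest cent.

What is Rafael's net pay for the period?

$1,168.33

Traditional 401(k): $2,123.80 × 0.072 = $152.91
Taxable wages = $2,123.80 − $152.91 = $1,970.89
Federal tax withheld: $1,970.89 × 0.2109 = $415.66
Local income tax: $1,970.89 × 0.016 = $31.53
State tax withheld: $1,970.89 × 0.094 = $185.26
State disability insurance: $2,123.80 × 0.0031 = $6.58
Medicare: $2,123.80 × 0.027 = $57.34
Social Security (OASDI): $2,123.80 × 0.05 = $106.19
Total deductions = $152.91 + $415.66 + $31.53 + $185.26 + $6.58 + $57.34 + $106.19 = $955.47
Net pay = $2,123.80 − $955.47 = $1,168.33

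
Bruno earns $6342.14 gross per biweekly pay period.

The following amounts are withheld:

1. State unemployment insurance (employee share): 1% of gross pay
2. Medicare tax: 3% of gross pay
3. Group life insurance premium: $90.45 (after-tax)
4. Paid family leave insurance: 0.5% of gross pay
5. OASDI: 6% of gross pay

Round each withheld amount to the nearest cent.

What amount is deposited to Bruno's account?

$5585.77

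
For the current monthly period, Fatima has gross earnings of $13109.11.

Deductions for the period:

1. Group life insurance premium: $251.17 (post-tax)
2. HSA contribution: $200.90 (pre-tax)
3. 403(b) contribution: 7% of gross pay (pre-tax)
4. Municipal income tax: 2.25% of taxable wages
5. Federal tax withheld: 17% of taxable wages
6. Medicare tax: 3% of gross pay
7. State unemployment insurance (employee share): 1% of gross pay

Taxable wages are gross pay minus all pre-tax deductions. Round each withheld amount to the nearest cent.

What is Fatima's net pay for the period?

$8906.85

403(b) contribution: $13109.11 × 0.07 = $917.64
HSA contribution: $200.90
Pre-tax total = $917.64 + $200.90 = $1118.54
Taxable wages = $13109.11 − $1118.54 = $11990.57
Municipal income tax: $11990.57 × 0.0225 = $269.79
Federal tax withheld: $11990.57 × 0.17 = $2038.40
Medicare tax: $13109.11 × 0.03 = $393.27
State unemployment insurance (employee share): $13109.11 × 0.01 = $131.09
Group life insurance premium: $251.17
Total deductions = $917.64 + $200.90 + $269.79 + $2038.40 + $393.27 + $131.09 + $251.17 = $4202.26
Net pay = $13109.11 − $4202.26 = $8906.85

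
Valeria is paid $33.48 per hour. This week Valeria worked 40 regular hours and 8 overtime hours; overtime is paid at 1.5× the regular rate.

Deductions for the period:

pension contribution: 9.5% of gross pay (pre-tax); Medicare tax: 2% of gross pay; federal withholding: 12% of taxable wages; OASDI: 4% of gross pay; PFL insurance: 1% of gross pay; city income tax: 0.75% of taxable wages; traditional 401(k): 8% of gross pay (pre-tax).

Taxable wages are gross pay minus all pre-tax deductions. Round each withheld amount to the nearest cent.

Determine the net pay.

$1,131.30

Regular pay: 40 × $33.48 = $1,339.20
Overtime pay: 8 × $33.48 × 1.5 = $401.76
Gross pay = $1,339.20 + $401.76 = $1,740.96
Pension contribution: $1,740.96 × 0.095 = $165.39
Traditional 401(k): $1,740.96 × 0.08 = $139.28
Pre-tax total = $165.39 + $139.28 = $304.67
Taxable wages = $1,740.96 − $304.67 = $1,436.29
City income tax: $1,436.29 × 0.0075 = $10.77
Federal withholding: $1,436.29 × 0.12 = $172.35
OASDI: $1,740.96 × 0.04 = $69.64
Medicare tax: $1,740.96 × 0.02 = $34.82
PFL insurance: $1,740.96 × 0.01 = $17.41
Total deductions = $165.39 + $139.28 + $10.77 + $172.35 + $69.64 + $34.82 + $17.41 = $609.66
Net pay = $1,740.96 − $609.66 = $1,131.30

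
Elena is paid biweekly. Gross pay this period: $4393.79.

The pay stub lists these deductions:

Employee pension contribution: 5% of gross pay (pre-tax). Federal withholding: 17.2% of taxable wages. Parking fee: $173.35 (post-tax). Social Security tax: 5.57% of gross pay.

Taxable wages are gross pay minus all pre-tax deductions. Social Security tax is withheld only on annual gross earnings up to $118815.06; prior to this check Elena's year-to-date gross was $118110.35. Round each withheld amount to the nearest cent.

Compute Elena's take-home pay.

Employee pension contribution: $4393.79 × 0.05 = $219.69
Taxable wages = $4393.79 − $219.69 = $4174.10
Federal withholding: $4174.10 × 0.172 = $717.95
Social Security tax: only $118815.06 − $118110.35 = $704.71 of this check is subject → $704.71 × 0.0557 = $39.25
Parking fee: $173.35
Total deductions = $219.69 + $717.95 + $39.25 + $173.35 = $1150.24
Net pay = $4393.79 − $1150.24 = $3243.55

$3243.55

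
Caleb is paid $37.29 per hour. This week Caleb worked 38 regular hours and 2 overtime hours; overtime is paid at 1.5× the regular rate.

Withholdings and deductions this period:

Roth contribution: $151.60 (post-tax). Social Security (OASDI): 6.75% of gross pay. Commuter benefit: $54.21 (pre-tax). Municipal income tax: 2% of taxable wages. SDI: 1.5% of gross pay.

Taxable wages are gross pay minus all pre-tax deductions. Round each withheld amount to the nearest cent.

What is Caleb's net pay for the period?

$1167.46

Regular pay: 38 × $37.29 = $1417.02
Overtime pay: 2 × $37.29 × 1.5 = $111.87
Gross pay = $1417.02 + $111.87 = $1528.89
Commuter benefit: $54.21
Taxable wages = $1528.89 − $54.21 = $1474.68
Municipal income tax: $1474.68 × 0.02 = $29.49
Social Security (OASDI): $1528.89 × 0.0675 = $103.20
SDI: $1528.89 × 0.015 = $22.93
Roth contribution: $151.60
Total deductions = $54.21 + $29.49 + $103.20 + $22.93 + $151.60 = $361.43
Net pay = $1528.89 − $361.43 = $1167.46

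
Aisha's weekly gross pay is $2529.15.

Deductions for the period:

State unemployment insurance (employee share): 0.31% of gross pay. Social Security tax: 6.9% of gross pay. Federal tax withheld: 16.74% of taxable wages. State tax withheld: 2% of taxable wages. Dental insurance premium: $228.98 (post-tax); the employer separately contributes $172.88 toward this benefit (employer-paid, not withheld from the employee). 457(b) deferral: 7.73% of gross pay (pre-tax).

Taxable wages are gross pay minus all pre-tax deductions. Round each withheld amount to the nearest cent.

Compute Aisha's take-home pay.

$1485.00

457(b) deferral: $2529.15 × 0.0773 = $195.50
Taxable wages = $2529.15 − $195.50 = $2333.65
State tax withheld: $2333.65 × 0.02 = $46.67
Federal tax withheld: $2333.65 × 0.1674 = $390.65
State unemployment insurance (employee share): $2529.15 × 0.0031 = $7.84
Social Security tax: $2529.15 × 0.069 = $174.51
Dental insurance premium: $228.98
(Employer's $172.88 toward dental insurance premium is not withheld from the employee.)
Total deductions = $195.50 + $46.67 + $390.65 + $7.84 + $174.51 + $228.98 = $1044.15
Net pay = $2529.15 − $1044.15 = $1485.00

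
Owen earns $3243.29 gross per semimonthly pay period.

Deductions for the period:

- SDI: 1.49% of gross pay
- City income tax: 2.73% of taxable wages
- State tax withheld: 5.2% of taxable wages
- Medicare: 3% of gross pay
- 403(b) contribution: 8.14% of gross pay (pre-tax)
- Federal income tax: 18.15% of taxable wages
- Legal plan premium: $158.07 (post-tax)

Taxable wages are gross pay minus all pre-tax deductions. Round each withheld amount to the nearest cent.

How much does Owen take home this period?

403(b) contribution: $3243.29 × 0.0814 = $264.00
Taxable wages = $3243.29 − $264.00 = $2979.29
City income tax: $2979.29 × 0.0273 = $81.33
Federal income tax: $2979.29 × 0.1815 = $540.74
State tax withheld: $2979.29 × 0.052 = $154.92
SDI: $3243.29 × 0.0149 = $48.33
Medicare: $3243.29 × 0.03 = $97.30
Legal plan premium: $158.07
Total deductions = $264.00 + $81.33 + $540.74 + $154.92 + $48.33 + $97.30 + $158.07 = $1344.69
Net pay = $3243.29 − $1344.69 = $1898.60

$1898.60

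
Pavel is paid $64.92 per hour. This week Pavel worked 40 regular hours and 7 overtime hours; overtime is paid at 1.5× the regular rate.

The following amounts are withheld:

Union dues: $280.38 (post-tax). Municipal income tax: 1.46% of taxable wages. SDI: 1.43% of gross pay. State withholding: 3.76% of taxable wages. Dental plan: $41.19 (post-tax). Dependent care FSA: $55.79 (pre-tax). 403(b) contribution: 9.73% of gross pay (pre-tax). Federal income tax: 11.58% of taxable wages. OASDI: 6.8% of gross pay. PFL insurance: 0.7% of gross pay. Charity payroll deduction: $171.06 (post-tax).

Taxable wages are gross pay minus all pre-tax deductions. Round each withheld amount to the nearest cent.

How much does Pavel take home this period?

Regular pay: 40 × $64.92 = $2596.80
Overtime pay: 7 × $64.92 × 1.5 = $681.66
Gross pay = $2596.80 + $681.66 = $3278.46
Dependent care FSA: $55.79
403(b) contribution: $3278.46 × 0.0973 = $318.99
Pre-tax total = $55.79 + $318.99 = $374.78
Taxable wages = $3278.46 − $374.78 = $2903.68
Municipal income tax: $2903.68 × 0.0146 = $42.39
Federal income tax: $2903.68 × 0.1158 = $336.25
State withholding: $2903.68 × 0.0376 = $109.18
PFL insurance: $3278.46 × 0.007 = $22.95
SDI: $3278.46 × 0.0143 = $46.88
OASDI: $3278.46 × 0.068 = $222.94
Union dues: $280.38
Dental plan: $41.19
Charity payroll deduction: $171.06
Total deductions = $55.79 + $318.99 + $42.39 + $336.25 + $109.18 + $22.95 + $46.88 + $222.94 + $280.38 + $41.19 + $171.06 = $1648.00
Net pay = $3278.46 − $1648.00 = $1630.46

$1630.46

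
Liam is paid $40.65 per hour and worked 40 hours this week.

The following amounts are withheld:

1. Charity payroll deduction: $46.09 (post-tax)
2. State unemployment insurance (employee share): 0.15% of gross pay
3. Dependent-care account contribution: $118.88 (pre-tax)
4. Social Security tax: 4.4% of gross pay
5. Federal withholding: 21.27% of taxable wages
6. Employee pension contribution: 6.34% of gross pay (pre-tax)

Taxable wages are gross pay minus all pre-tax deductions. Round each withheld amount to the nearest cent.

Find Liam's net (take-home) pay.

$985.32

Gross pay: 40 × $40.65 = $1,626.00
Dependent-care account contribution: $118.88
Employee pension contribution: $1,626.00 × 0.0634 = $103.09
Pre-tax total = $118.88 + $103.09 = $221.97
Taxable wages = $1,626.00 − $221.97 = $1,404.03
Federal withholding: $1,404.03 × 0.2127 = $298.64
Social Security tax: $1,626.00 × 0.044 = $71.54
State unemployment insurance (employee share): $1,626.00 × 0.0015 = $2.44
Charity payroll deduction: $46.09
Total deductions = $118.88 + $103.09 + $298.64 + $71.54 + $2.44 + $46.09 = $640.68
Net pay = $1,626.00 − $640.68 = $985.32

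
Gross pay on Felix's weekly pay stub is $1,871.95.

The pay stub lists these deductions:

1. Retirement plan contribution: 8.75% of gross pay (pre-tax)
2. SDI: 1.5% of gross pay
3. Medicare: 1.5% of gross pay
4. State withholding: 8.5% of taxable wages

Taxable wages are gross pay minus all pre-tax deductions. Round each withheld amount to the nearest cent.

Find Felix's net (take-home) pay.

$1,506.80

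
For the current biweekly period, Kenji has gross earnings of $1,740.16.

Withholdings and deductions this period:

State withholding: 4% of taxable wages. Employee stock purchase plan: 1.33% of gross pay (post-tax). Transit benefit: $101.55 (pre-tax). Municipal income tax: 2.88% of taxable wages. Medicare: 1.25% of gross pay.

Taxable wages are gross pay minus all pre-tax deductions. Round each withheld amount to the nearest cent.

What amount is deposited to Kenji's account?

$1,480.99

Transit benefit: $101.55
Taxable wages = $1,740.16 − $101.55 = $1,638.61
Municipal income tax: $1,638.61 × 0.0288 = $47.19
State withholding: $1,638.61 × 0.04 = $65.54
Medicare: $1,740.16 × 0.0125 = $21.75
Employee stock purchase plan: $1,740.16 × 0.0133 = $23.14
Total deductions = $101.55 + $47.19 + $65.54 + $21.75 + $23.14 = $259.17
Net pay = $1,740.16 − $259.17 = $1,480.99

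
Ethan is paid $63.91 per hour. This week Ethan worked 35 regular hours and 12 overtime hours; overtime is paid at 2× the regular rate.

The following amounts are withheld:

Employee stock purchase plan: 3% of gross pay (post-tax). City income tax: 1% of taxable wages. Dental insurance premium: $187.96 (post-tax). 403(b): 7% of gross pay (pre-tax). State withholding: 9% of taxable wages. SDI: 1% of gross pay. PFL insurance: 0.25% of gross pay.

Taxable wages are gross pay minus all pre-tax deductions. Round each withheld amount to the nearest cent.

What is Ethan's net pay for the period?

$2,807.84

Regular pay: 35 × $63.91 = $2,236.85
Overtime pay: 12 × $63.91 × 2 = $1,533.84
Gross pay = $2,236.85 + $1,533.84 = $3,770.69
403(b): $3,770.69 × 0.07 = $263.95
Taxable wages = $3,770.69 − $263.95 = $3,506.74
State withholding: $3,506.74 × 0.09 = $315.61
City income tax: $3,506.74 × 0.01 = $35.07
PFL insurance: $3,770.69 × 0.0025 = $9.43
SDI: $3,770.69 × 0.01 = $37.71
Dental insurance premium: $187.96
Employee stock purchase plan: $3,770.69 × 0.03 = $113.12
Total deductions = $263.95 + $315.61 + $35.07 + $9.43 + $37.71 + $187.96 + $113.12 = $962.85
Net pay = $3,770.69 − $962.85 = $2,807.84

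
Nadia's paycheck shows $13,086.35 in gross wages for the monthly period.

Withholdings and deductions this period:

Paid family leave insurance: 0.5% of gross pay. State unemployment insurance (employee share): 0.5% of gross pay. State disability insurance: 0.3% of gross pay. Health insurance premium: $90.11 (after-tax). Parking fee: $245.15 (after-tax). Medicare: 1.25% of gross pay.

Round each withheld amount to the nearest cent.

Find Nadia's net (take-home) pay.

State unemployment insurance (employee share): $13,086.35 × 0.005 = $65.43
Paid family leave insurance: $13,086.35 × 0.005 = $65.43
State disability insurance: $13,086.35 × 0.003 = $39.26
Medicare: $13,086.35 × 0.0125 = $163.58
Parking fee: $245.15
Health insurance premium: $90.11
Total deductions = $65.43 + $65.43 + $39.26 + $163.58 + $245.15 + $90.11 = $668.96
Net pay = $13,086.35 − $668.96 = $12,417.39

$12,417.39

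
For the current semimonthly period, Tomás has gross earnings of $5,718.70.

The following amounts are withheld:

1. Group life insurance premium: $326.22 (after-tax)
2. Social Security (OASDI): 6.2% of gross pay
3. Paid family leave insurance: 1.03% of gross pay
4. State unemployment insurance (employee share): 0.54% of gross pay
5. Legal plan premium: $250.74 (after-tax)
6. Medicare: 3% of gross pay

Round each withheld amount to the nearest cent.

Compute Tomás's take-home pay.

$4,525.84

Medicare: $5,718.70 × 0.03 = $171.56
Social Security (OASDI): $5,718.70 × 0.062 = $354.56
State unemployment insurance (employee share): $5,718.70 × 0.0054 = $30.88
Paid family leave insurance: $5,718.70 × 0.0103 = $58.90
Legal plan premium: $250.74
Group life insurance premium: $326.22
Total deductions = $171.56 + $354.56 + $30.88 + $58.90 + $250.74 + $326.22 = $1,192.86
Net pay = $5,718.70 − $1,192.86 = $4,525.84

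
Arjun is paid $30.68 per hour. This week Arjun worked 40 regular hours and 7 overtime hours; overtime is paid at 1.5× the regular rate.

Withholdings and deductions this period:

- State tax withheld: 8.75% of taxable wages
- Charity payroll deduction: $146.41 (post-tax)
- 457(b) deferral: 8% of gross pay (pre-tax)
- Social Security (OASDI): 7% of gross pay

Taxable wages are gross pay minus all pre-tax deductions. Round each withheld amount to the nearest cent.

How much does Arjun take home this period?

$1,045.81

Regular pay: 40 × $30.68 = $1,227.20
Overtime pay: 7 × $30.68 × 1.5 = $322.14
Gross pay = $1,227.20 + $322.14 = $1,549.34
457(b) deferral: $1,549.34 × 0.08 = $123.95
Taxable wages = $1,549.34 − $123.95 = $1,425.39
State tax withheld: $1,425.39 × 0.0875 = $124.72
Social Security (OASDI): $1,549.34 × 0.07 = $108.45
Charity payroll deduction: $146.41
Total deductions = $123.95 + $124.72 + $108.45 + $146.41 = $503.53
Net pay = $1,549.34 − $503.53 = $1,045.81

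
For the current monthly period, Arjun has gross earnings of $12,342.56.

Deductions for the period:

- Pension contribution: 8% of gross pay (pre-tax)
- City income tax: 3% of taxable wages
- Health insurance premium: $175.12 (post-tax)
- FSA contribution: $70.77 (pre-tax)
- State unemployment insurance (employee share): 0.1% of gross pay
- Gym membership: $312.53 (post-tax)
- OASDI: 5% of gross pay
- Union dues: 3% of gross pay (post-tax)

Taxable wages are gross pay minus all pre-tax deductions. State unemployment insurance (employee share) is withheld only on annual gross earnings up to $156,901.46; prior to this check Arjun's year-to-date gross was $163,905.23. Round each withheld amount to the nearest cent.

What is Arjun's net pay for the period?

Pension contribution: $12,342.56 × 0.08 = $987.40
FSA contribution: $70.77
Pre-tax total = $987.40 + $70.77 = $1,058.17
Taxable wages = $12,342.56 − $1,058.17 = $11,284.39
City income tax: $11,284.39 × 0.03 = $338.53
State unemployment insurance (employee share): annual cap $156,901.46 already reached (YTD $163,905.23), so $0.00
OASDI: $12,342.56 × 0.05 = $617.13
Health insurance premium: $175.12
Union dues: $12,342.56 × 0.03 = $370.28
Gym membership: $312.53
Total deductions = $987.40 + $70.77 + $338.53 + $0.00 + $617.13 + $175.12 + $370.28 + $312.53 = $2,871.76
Net pay = $12,342.56 − $2,871.76 = $9,470.80

$9,470.80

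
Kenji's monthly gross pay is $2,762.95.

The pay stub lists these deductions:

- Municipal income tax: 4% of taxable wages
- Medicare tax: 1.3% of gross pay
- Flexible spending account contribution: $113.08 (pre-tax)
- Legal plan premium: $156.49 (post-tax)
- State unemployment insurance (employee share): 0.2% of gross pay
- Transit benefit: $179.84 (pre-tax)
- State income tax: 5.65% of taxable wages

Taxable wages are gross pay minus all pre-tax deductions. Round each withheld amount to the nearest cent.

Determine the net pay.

Flexible spending account contribution: $113.08
Transit benefit: $179.84
Pre-tax total = $113.08 + $179.84 = $292.92
Taxable wages = $2,762.95 − $292.92 = $2,470.03
State income tax: $2,470.03 × 0.0565 = $139.56
Municipal income tax: $2,470.03 × 0.04 = $98.80
Medicare tax: $2,762.95 × 0.013 = $35.92
State unemployment insurance (employee share): $2,762.95 × 0.002 = $5.53
Legal plan premium: $156.49
Total deductions = $113.08 + $179.84 + $139.56 + $98.80 + $35.92 + $5.53 + $156.49 = $729.22
Net pay = $2,762.95 − $729.22 = $2,033.73

$2,033.73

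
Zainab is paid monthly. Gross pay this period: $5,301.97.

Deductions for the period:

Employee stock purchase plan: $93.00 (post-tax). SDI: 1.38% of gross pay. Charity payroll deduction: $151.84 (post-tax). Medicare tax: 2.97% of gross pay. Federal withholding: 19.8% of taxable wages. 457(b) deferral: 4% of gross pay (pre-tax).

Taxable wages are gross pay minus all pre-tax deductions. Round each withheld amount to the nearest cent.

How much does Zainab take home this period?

457(b) deferral: $5,301.97 × 0.04 = $212.08
Taxable wages = $5,301.97 − $212.08 = $5,089.89
Federal withholding: $5,089.89 × 0.198 = $1,007.80
Medicare tax: $5,301.97 × 0.0297 = $157.47
SDI: $5,301.97 × 0.0138 = $73.17
Employee stock purchase plan: $93.00
Charity payroll deduction: $151.84
Total deductions = $212.08 + $1,007.80 + $157.47 + $73.17 + $93.00 + $151.84 = $1,695.36
Net pay = $5,301.97 − $1,695.36 = $3,606.61

$3,606.61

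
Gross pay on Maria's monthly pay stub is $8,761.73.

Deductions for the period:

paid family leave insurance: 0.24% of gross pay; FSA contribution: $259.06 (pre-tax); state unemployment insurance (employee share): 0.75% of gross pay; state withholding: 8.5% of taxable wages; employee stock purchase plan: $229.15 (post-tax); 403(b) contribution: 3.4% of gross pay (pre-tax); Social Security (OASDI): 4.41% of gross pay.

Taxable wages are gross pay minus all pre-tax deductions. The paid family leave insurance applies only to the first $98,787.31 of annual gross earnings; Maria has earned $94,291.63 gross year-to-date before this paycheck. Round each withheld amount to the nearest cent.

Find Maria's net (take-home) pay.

$6,815.32

FSA contribution: $259.06
403(b) contribution: $8,761.73 × 0.034 = $297.90
Pre-tax total = $259.06 + $297.90 = $556.96
Taxable wages = $8,761.73 − $556.96 = $8,204.77
State withholding: $8,204.77 × 0.085 = $697.41
Social Security (OASDI): $8,761.73 × 0.0441 = $386.39
Paid family leave insurance: only $98,787.31 − $94,291.63 = $4,495.68 of this check is subject → $4,495.68 × 0.0024 = $10.79
State unemployment insurance (employee share): $8,761.73 × 0.0075 = $65.71
Employee stock purchase plan: $229.15
Total deductions = $259.06 + $297.90 + $697.41 + $386.39 + $10.79 + $65.71 + $229.15 = $1,946.41
Net pay = $8,761.73 − $1,946.41 = $6,815.32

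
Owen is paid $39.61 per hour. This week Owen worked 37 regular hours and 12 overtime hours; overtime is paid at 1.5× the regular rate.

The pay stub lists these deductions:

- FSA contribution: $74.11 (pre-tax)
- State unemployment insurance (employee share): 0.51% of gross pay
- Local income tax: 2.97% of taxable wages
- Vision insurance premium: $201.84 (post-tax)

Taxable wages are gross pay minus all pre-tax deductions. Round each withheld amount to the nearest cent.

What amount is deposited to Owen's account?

$1828.99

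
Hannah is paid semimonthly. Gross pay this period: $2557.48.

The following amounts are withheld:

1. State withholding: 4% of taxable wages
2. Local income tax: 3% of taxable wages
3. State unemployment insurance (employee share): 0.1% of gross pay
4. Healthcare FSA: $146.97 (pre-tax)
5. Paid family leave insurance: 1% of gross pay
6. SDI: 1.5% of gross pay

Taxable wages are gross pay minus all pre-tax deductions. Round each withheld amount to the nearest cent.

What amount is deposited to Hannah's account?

$2175.28

Healthcare FSA: $146.97
Taxable wages = $2557.48 − $146.97 = $2410.51
Local income tax: $2410.51 × 0.03 = $72.32
State withholding: $2410.51 × 0.04 = $96.42
SDI: $2557.48 × 0.015 = $38.36
Paid family leave insurance: $2557.48 × 0.01 = $25.57
State unemployment insurance (employee share): $2557.48 × 0.001 = $2.56
Total deductions = $146.97 + $72.32 + $96.42 + $38.36 + $25.57 + $2.56 = $382.20
Net pay = $2557.48 − $382.20 = $2175.28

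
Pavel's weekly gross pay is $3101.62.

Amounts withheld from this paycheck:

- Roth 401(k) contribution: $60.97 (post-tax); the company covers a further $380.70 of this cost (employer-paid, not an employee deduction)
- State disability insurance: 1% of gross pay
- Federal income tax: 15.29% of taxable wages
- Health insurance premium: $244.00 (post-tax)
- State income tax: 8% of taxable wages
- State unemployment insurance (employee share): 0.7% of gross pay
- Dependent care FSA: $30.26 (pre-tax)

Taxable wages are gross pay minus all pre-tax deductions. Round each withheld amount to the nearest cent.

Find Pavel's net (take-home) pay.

$1998.34

Dependent care FSA: $30.26
Taxable wages = $3101.62 − $30.26 = $3071.36
State income tax: $3071.36 × 0.08 = $245.71
Federal income tax: $3071.36 × 0.1529 = $469.61
State unemployment insurance (employee share): $3101.62 × 0.007 = $21.71
State disability insurance: $3101.62 × 0.01 = $31.02
Roth 401(k) contribution: $60.97
Health insurance premium: $244.00
(Employer's $380.70 toward Roth 401(k) contribution is not withheld from the employee.)
Total deductions = $30.26 + $245.71 + $469.61 + $21.71 + $31.02 + $60.97 + $244.00 = $1103.28
Net pay = $3101.62 − $1103.28 = $1998.34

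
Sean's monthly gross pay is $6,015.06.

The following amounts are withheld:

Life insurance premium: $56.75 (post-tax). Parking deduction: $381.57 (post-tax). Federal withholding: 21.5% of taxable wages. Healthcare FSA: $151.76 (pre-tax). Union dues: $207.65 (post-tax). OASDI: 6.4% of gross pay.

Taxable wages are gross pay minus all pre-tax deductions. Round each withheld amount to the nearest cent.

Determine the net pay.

Healthcare FSA: $151.76
Taxable wages = $6,015.06 − $151.76 = $5,863.30
Federal withholding: $5,863.30 × 0.215 = $1,260.61
OASDI: $6,015.06 × 0.064 = $384.96
Life insurance premium: $56.75
Parking deduction: $381.57
Union dues: $207.65
Total deductions = $151.76 + $1,260.61 + $384.96 + $56.75 + $381.57 + $207.65 = $2,443.30
Net pay = $6,015.06 − $2,443.30 = $3,571.76

$3,571.76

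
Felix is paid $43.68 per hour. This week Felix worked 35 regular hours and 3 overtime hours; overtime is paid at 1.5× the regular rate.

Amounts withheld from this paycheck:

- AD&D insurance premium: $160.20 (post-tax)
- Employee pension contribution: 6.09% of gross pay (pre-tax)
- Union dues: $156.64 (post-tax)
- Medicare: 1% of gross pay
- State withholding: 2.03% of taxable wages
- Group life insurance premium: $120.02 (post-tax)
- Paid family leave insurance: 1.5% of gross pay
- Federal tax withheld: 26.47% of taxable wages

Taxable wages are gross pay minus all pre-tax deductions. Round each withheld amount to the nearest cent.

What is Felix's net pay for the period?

$678.52

Regular pay: 35 × $43.68 = $1,528.80
Overtime pay: 3 × $43.68 × 1.5 = $196.56
Gross pay = $1,528.80 + $196.56 = $1,725.36
Employee pension contribution: $1,725.36 × 0.0609 = $105.07
Taxable wages = $1,725.36 − $105.07 = $1,620.29
State withholding: $1,620.29 × 0.0203 = $32.89
Federal tax withheld: $1,620.29 × 0.2647 = $428.89
Medicare: $1,725.36 × 0.01 = $17.25
Paid family leave insurance: $1,725.36 × 0.015 = $25.88
AD&D insurance premium: $160.20
Group life insurance premium: $120.02
Union dues: $156.64
Total deductions = $105.07 + $32.89 + $428.89 + $17.25 + $25.88 + $160.20 + $120.02 + $156.64 = $1,046.84
Net pay = $1,725.36 − $1,046.84 = $678.52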